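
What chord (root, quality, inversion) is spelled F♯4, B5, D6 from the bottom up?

The pitch classes F#, B, D arrange in thirds as B–D–F#: a B minor triad.
With the fifth (F#) in the bass, the chord is in second inversion (figured bass 6/4).

B minor, second inversion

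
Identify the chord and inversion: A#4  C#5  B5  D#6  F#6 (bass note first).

The distinct note names are A#, C#, B, D#, F#. Stacked in thirds they read B–D#–F#–A#–C#, which is a major ninth chord on B.
A# is the seventh of B major ninth; seventh in the bass means third inversion.

B major ninth, third inversion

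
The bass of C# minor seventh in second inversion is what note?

G#

C# minor seventh is C#–E–G#–B. Second inversion places the fifth in the bass: G#.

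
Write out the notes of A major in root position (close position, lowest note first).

The chord tones are A–C#–E. With the root (A) lowest for root position: A, C#, E.

A, C#, E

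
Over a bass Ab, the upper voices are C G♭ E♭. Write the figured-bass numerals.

7

The notes Ab, C, Gb, Eb stack in thirds as Ab–C–Eb–Gb — an Ab dominant seventh chord. The bass Ab is the root, so this is root position: figured 7.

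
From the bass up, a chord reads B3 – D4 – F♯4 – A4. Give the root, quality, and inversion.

B minor seventh, root position

The distinct note names are B, D, F#, A. Stacked in thirds they read B–D–F#–A, which is a minor seventh chord on B.
B is the root of B minor seventh; root in the bass means root position (figured bass 7).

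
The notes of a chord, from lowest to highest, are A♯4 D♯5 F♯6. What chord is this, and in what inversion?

Reducing to letter names: A#, D#, F#. These stack in thirds as D#–F#–A# — a D# minor triad.
A# is the fifth of D# minor; fifth in the bass means second inversion (figured bass 6/4).

D# minor, second inversion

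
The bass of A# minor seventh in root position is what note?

A#

In root position the root is lowest. For A# minor seventh (A#–C#–E#–G#) that is A#.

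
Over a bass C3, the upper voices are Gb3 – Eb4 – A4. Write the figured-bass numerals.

6/5

The notes C, Gb, Eb, A stack in thirds as A–C–Eb–Gb — an A diminished seventh chord. The bass C is the third, so this is first inversion: figured 6/5.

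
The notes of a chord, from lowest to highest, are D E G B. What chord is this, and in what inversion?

The distinct note names are D, E, G, B. Stacked in thirds they read E–G–B–D, which is a minor seventh chord on E.
D is the seventh of E minor seventh; seventh in the bass means third inversion (figured bass 4/2).

E minor seventh, third inversion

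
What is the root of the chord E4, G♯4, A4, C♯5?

A

E, G#, A, C# are the tones of an A major seventh chord (A–C#–E–G#), making A the root.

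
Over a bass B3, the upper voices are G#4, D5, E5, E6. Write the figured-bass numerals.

4/3

The notes B, G#, D, E stack in thirds as E–G#–B–D — an E dominant seventh chord. The bass B is the fifth, so this is second inversion: figured 4/3.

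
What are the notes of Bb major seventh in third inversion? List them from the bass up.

A, Bb, D, F

Bb major seventh is Bb–D–F–A. Third inversion puts the seventh (A) in the bass, with the remaining tones above: A, Bb, D, F.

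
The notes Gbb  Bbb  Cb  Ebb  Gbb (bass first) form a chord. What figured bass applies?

4/3

The notes Gbb, Bbb, Cb, Ebb stack in thirds as Cb–Ebb–Gbb–Bbb — a Cb half-diminished seventh chord. The bass Gbb is the fifth, so this is second inversion: figured 4/3.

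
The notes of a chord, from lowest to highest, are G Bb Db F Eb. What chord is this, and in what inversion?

The distinct note names are G, Bb, Db, F, Eb. Stacked in thirds they read Eb–G–Bb–Db–F, which is a dominant ninth chord on Eb.
The lowest note is G, the third of the chord, so this is first inversion.

Eb dominant ninth, first inversion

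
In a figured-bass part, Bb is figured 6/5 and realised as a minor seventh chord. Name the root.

The figures 6/5 mean the third of the chord is in the bass. If Bb is the third of a minor seventh chord, the root is G (chord tones G–Bb–D–F).

G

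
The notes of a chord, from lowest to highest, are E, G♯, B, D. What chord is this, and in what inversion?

E dominant seventh, root position

The distinct note names are E, G#, B, D. Stacked in thirds they read E–G#–B–D, which is a dominant seventh chord on E.
The lowest note is E, the root of the chord, so this is root position (figured bass 7).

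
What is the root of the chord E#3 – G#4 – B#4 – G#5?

E#

The distinct letter names are E#, G#, B#. Arranged as a stack of thirds they read E#–G#–B#, so E# is the root (an E# minor triad).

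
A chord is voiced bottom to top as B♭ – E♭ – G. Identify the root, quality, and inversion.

Reducing to letter names: Bb, Eb, G. These stack in thirds as Eb–G–Bb — an Eb major triad.
Bb is the fifth of Eb major; fifth in the bass means second inversion (figured bass 6/4).

Eb major, second inversion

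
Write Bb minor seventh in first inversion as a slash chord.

First inversion of Bb minor seventh has the third (Db) in the bass. As a slash chord: Bbm7/Db.

Bbm7/Db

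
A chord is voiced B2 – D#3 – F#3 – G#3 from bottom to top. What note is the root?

G#

The distinct letter names are B, D#, F#, G#. Arranged as a stack of thirds they read G#–B–D#–F#, so G# is the root (a G# minor seventh chord).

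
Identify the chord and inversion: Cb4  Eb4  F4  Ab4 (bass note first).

F half-diminished seventh, second inversion

The distinct note names are Cb, Eb, F, Ab. Stacked in thirds they read F–Ab–Cb–Eb, which is a half-diminished seventh chord on F.
Cb is the fifth of F half-diminished seventh; fifth in the bass means second inversion (figured bass 4/3).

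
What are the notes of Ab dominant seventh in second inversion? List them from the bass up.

Eb, Gb, Ab, C

Spelling Ab dominant seventh: Ab–C–Eb–Gb. In second inversion the fifth is bass, giving Eb, Gb, Ab, C from the bottom.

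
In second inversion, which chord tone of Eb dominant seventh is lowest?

Bb

The fifth of Eb dominant seventh (Eb–G–Bb–Db) is Bb; that is the bass in second inversion.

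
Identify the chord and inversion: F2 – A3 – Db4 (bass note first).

Db augmented, first inversion

The distinct note names are F, A, Db. Stacked in thirds they read Db–F–A, which is an augmented triad on Db.
With the third (F) in the bass, the chord is in first inversion (figured bass 6).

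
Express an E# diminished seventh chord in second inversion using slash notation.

E#dim7/B

Second inversion of E# diminished seventh has the fifth (B) in the bass. As a slash chord: E#dim7/B.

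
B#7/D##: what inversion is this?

B#7/D## means B# dominant seventh with D## in the bass. D## is the third of B# dominant seventh (B#–D##–F##–A#), so this is first inversion.

first inversion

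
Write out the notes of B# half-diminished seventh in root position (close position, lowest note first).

B#, D#, F#, A#

The chord tones are B#–D#–F#–A#. With the root (B#) lowest for root position: B#, D#, F#, A#.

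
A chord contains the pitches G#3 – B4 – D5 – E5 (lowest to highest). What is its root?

The distinct letter names are G#, B, D, E. Arranged as a stack of thirds they read E–G#–B–D, so E is the root (an E dominant seventh chord).

E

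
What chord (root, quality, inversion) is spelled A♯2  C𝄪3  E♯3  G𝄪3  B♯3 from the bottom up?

A# major ninth, root position

The pitch classes A#, C##, E#, G##, B# arrange in thirds as A#–C##–E#–G##–B#: an A# major ninth chord.
The lowest note is A#, the root of the chord, so this is root position.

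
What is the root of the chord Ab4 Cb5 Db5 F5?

Ab, Cb, Db, F are the tones of a Db dominant seventh chord (Db–F–Ab–Cb), making Db the root.

Db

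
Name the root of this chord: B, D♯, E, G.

E

The distinct letter names are B, D#, E, G. Arranged as a stack of thirds they read E–G–B–D#, so E is the root (an E minor-major seventh chord).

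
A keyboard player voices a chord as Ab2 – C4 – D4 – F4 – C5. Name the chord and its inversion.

The pitch classes Ab, C, D, F arrange in thirds as D–F–Ab–C: a D half-diminished seventh chord.
With the fifth (Ab) in the bass, the chord is in second inversion (figured bass 4/3).

D half-diminished seventh, second inversion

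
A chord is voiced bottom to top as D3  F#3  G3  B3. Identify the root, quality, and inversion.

Reducing to letter names: D, F#, G, B. These stack in thirds as G–B–D–F# — a G major seventh chord.
D is the fifth of G major seventh; fifth in the bass means second inversion (figured bass 4/3).

G major seventh, second inversion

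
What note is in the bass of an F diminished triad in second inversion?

In second inversion the fifth is lowest. For F diminished (F–Ab–Cb) that is Cb.

Cb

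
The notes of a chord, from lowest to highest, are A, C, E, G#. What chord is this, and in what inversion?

The distinct note names are A, C, E, G#. Stacked in thirds they read A–C–E–G#, which is a minor-major seventh chord on A.
A is the root of A minor-major seventh; root in the bass means root position (figured bass 7).

A minor-major seventh, root position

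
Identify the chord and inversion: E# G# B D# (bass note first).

Reducing to letter names: E#, G#, B, D#. These stack in thirds as E#–G#–B–D# — an E# half-diminished seventh chord.
The lowest note is E#, the root of the chord, so this is root position (figured bass 7).

E# half-diminished seventh, root position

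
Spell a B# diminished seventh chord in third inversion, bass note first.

A, B#, D#, F#

B# diminished seventh is B#–D#–F#–A. Third inversion puts the seventh (A) in the bass, with the remaining tones above: A, B#, D#, F#.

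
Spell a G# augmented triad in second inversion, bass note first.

The chord tones are G#–B#–D##. With the fifth (D##) lowest for second inversion: D##, G#, B#.

D##, G#, B#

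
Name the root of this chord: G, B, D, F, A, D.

G

The distinct letter names are G, B, D, F, A. Arranged as a stack of thirds they read G–B–D–F–A, so G is the root (a G dominant ninth chord).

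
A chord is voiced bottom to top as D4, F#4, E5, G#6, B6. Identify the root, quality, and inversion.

The distinct note names are D, F#, E, G#, B. Stacked in thirds they read E–G#–B–D–F#, which is a dominant ninth chord on E.
With the seventh (D) in the bass, the chord is in third inversion.

E dominant ninth, third inversion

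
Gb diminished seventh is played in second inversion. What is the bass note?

Gb diminished seventh is Gb–Bbb–Dbb–Fbb. Second inversion places the fifth in the bass: Dbb.

Dbb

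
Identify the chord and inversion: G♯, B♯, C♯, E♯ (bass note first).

The pitch classes G#, B#, C#, E# arrange in thirds as C#–E#–G#–B#: a C# major seventh chord.
With the fifth (G#) in the bass, the chord is in second inversion (figured bass 4/3).

C# major seventh, second inversion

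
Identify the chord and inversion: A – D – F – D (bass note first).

The distinct note names are A, D, F. Stacked in thirds they read D–F–A, which is a minor triad on D.
The lowest note is A, the fifth of the chord, so this is second inversion (figured bass 6/4).

D minor, second inversion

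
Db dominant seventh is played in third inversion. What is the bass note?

Db dominant seventh is Db–F–Ab–Cb. Third inversion places the seventh in the bass: Cb.

Cb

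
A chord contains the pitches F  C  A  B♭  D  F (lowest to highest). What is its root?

Bb

Reordering F, C, A, Bb, D into stacked thirds gives Bb–D–F–A–C; the bottom of that stack, Bb, is the root.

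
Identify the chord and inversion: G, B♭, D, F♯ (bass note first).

The distinct note names are G, Bb, D, F#. Stacked in thirds they read G–Bb–D–F#, which is a minor-major seventh chord on G.
G is the root of G minor-major seventh; root in the bass means root position (figured bass 7).

G minor-major seventh, root position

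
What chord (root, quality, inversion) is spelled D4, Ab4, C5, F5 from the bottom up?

The distinct note names are D, Ab, C, F. Stacked in thirds they read D–F–Ab–C, which is a half-diminished seventh chord on D.
With the root (D) in the bass, the chord is in root position (figured bass 7).

D half-diminished seventh, root position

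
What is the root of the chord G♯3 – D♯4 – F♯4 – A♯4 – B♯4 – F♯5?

G#

The distinct letter names are G#, D#, F#, A#, B#. Arranged as a stack of thirds they read G#–B#–D#–F#–A#, so G# is the root (a G# dominant ninth chord).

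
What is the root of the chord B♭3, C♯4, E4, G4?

C#

Reordering Bb, C#, E, G into stacked thirds gives C#–E–G–Bb; the bottom of that stack, C#, is the root.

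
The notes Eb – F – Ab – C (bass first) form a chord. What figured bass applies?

4/2

The notes Eb, F, Ab, C stack in thirds as F–Ab–C–Eb — an F minor seventh chord. The bass Eb is the seventh, so this is third inversion: figured 4/2.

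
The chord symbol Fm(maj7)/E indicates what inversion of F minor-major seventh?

third inversion

Fm(maj7)/E means F minor-major seventh with E in the bass. E is the seventh of F minor-major seventh (F–Ab–C–E), so this is third inversion.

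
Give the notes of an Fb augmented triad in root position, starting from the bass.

Fb augmented is Fb–Ab–C. Root position puts the root (Fb) in the bass, with the remaining tones above: Fb, Ab, C.

Fb, Ab, C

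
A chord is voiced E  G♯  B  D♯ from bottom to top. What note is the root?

E, G#, B, D# are the tones of an E major seventh chord (E–G#–B–D#), making E the root.

E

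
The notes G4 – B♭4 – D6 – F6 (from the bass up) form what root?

G

G, Bb, D, F are the tones of a G minor seventh chord (G–Bb–D–F), making G the root.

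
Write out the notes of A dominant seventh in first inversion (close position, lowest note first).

Spelling A dominant seventh: A–C#–E–G. In first inversion the third is bass, giving C#, E, G, A from the bottom.

C#, E, G, A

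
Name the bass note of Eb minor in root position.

Eb

The root of Eb minor (Eb–Gb–Bb) is Eb; that is the bass in root position.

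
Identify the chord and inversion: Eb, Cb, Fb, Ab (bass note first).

Fb major seventh, third inversion

The distinct note names are Eb, Cb, Fb, Ab. Stacked in thirds they read Fb–Ab–Cb–Eb, which is a major seventh chord on Fb.
With the seventh (Eb) in the bass, the chord is in third inversion (figured bass 4/2).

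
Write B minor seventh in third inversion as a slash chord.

Bm7/A

Third inversion of B minor seventh has the seventh (A) in the bass. As a slash chord: Bm7/A.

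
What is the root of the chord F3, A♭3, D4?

D

The distinct letter names are F, Ab, D. Arranged as a stack of thirds they read D–F–Ab, so D is the root (a D diminished triad).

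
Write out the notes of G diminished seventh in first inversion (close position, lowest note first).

Bb, Db, Fb, G

Spelling G diminished seventh: G–Bb–Db–Fb. In first inversion the third is bass, giving Bb, Db, Fb, G from the bottom.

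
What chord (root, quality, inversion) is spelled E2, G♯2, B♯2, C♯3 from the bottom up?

C# minor-major seventh, first inversion

The distinct note names are E, G#, B#, C#. Stacked in thirds they read C#–E–G#–B#, which is a minor-major seventh chord on C#.
The lowest note is E, the third of the chord, so this is first inversion (figured bass 6/5).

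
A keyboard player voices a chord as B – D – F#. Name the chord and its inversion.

Reducing to letter names: B, D, F#. These stack in thirds as B–D–F# — a B minor triad.
The lowest note is B, the root of the chord, so this is root position (figured bass 5/3).

B minor, root position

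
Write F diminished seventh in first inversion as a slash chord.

Fdim7/Ab

First inversion of F diminished seventh has the third (Ab) in the bass. As a slash chord: Fdim7/Ab.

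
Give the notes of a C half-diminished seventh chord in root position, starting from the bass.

The chord tones are C–Eb–Gb–Bb. With the root (C) lowest for root position: C, Eb, Gb, Bb.

C, Eb, Gb, Bb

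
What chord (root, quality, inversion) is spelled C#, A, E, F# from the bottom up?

The distinct note names are C#, A, E, F#. Stacked in thirds they read F#–A–C#–E, which is a minor seventh chord on F#.
With the fifth (C#) in the bass, the chord is in second inversion (figured bass 4/3).

F# minor seventh, second inversion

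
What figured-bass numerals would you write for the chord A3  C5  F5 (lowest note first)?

6

The notes A, C, F stack in thirds as F–A–C — an F major triad. The bass A is the third, so this is first inversion: figured 6.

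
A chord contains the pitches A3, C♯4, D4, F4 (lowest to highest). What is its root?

D

A, C#, D, F are the tones of a D minor-major seventh chord (D–F–A–C#), making D the root.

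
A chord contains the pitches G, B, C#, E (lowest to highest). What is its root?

C#

Reordering G, B, C#, E into stacked thirds gives C#–E–G–B; the bottom of that stack, C#, is the root.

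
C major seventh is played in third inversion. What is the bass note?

C major seventh is C–E–G–B. Third inversion places the seventh in the bass: B.

B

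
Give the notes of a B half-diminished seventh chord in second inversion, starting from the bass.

F, A, B, D

B half-diminished seventh is B–D–F–A. Second inversion puts the fifth (F) in the bass, with the remaining tones above: F, A, B, D.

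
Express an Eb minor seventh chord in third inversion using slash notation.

Third inversion of Eb minor seventh has the seventh (Db) in the bass. As a slash chord: Ebm7/Db.

Ebm7/Db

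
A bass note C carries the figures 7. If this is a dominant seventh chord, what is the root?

The figures 7 mean the root of the chord is in the bass. If C is the root of a dominant seventh chord, the root is C (chord tones C–E–G–Bb).

C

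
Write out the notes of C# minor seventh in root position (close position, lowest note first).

C#, E, G#, B

Spelling C# minor seventh: C#–E–G#–B. In root position the root is bass, giving C#, E, G#, B from the bottom.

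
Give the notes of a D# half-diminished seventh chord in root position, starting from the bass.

D#, F#, A, C#

The chord tones are D#–F#–A–C#. With the root (D#) lowest for root position: D#, F#, A, C#.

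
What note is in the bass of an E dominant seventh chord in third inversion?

D

The seventh of E dominant seventh (E–G#–B–D) is D; that is the bass in third inversion.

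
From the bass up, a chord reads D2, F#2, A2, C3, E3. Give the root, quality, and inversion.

D dominant ninth, root position

Reducing to letter names: D, F#, A, C, E. These stack in thirds as D–F#–A–C–E — a D dominant ninth chord.
D is the root of D dominant ninth; root in the bass means root position.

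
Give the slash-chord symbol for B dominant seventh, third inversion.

Third inversion of B dominant seventh has the seventh (A) in the bass. As a slash chord: B7/A.

B7/A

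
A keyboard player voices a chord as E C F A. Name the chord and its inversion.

F major seventh, third inversion

The pitch classes E, C, F, A arrange in thirds as F–A–C–E: an F major seventh chord.
The lowest note is E, the seventh of the chord, so this is third inversion (figured bass 4/2).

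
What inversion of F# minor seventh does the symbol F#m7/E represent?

F#m7/E means F# minor seventh with E in the bass. E is the seventh of F# minor seventh (F#–A–C#–E), so this is third inversion.

third inversion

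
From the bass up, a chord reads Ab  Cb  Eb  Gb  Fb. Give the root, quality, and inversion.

Fb major ninth, first inversion

The distinct note names are Ab, Cb, Eb, Gb, Fb. Stacked in thirds they read Fb–Ab–Cb–Eb–Gb, which is a major ninth chord on Fb.
With the third (Ab) in the bass, the chord is in first inversion.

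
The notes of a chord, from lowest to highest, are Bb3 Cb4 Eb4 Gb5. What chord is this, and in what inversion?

Cb major seventh, third inversion

Reducing to letter names: Bb, Cb, Eb, Gb. These stack in thirds as Cb–Eb–Gb–Bb — a Cb major seventh chord.
With the seventh (Bb) in the bass, the chord is in third inversion (figured bass 4/2).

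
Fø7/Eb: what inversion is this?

Fø7/Eb means F half-diminished seventh with Eb in the bass. Eb is the seventh of F half-diminished seventh (F–Ab–Cb–Eb), so this is third inversion.

third inversion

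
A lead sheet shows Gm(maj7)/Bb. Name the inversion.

Gm(maj7)/Bb means G minor-major seventh with Bb in the bass. Bb is the third of G minor-major seventh (G–Bb–D–F#), so this is first inversion.

first inversion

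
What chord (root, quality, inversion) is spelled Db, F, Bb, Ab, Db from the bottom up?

The distinct note names are Db, F, Bb, Ab. Stacked in thirds they read Bb–Db–F–Ab, which is a minor seventh chord on Bb.
Db is the third of Bb minor seventh; third in the bass means first inversion (figured bass 6/5).

Bb minor seventh, first inversion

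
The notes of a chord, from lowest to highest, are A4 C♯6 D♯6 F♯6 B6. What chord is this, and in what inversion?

The distinct note names are A, C#, D#, F#, B. Stacked in thirds they read B–D#–F#–A–C#, which is a dominant ninth chord on B.
The lowest note is A, the seventh of the chord, so this is third inversion.

B dominant ninth, third inversion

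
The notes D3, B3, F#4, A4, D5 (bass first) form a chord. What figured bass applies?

6/5

The notes D, B, F#, A stack in thirds as B–D–F#–A — a B minor seventh chord. The bass D is the third, so this is first inversion: figured 6/5.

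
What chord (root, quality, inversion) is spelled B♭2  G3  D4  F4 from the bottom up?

The pitch classes Bb, G, D, F arrange in thirds as G–Bb–D–F: a G minor seventh chord.
The lowest note is Bb, the third of the chord, so this is first inversion (figured bass 6/5).

G minor seventh, first inversion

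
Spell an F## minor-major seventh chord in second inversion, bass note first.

C##, E##, F##, A#

The chord tones are F##–A#–C##–E##. With the fifth (C##) lowest for second inversion: C##, E##, F##, A#.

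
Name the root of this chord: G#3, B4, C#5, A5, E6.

The distinct letter names are G#, B, C#, A, E. Arranged as a stack of thirds they read A–C#–E–G#–B, so A is the root (an A major ninth chord).

A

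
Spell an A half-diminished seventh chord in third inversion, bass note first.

The chord tones are A–C–Eb–G. With the seventh (G) lowest for third inversion: G, A, C, Eb.

G, A, C, Eb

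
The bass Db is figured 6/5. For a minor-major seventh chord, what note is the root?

The figures 6/5 mean the third of the chord is in the bass. If Db is the third of a minor-major seventh chord, the root is Bb (chord tones Bb–Db–F–A).

Bb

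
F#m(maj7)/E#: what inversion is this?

F#m(maj7)/E# means F# minor-major seventh with E# in the bass. E# is the seventh of F# minor-major seventh (F#–A–C#–E#), so this is third inversion.

third inversion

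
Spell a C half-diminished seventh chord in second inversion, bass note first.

Gb, Bb, C, Eb

The chord tones are C–Eb–Gb–Bb. With the fifth (Gb) lowest for second inversion: Gb, Bb, C, Eb.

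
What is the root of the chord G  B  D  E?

E

Reordering G, B, D, E into stacked thirds gives E–G–B–D; the bottom of that stack, E, is the root.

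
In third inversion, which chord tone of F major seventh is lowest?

E

In third inversion the seventh is lowest. For F major seventh (F–A–C–E) that is E.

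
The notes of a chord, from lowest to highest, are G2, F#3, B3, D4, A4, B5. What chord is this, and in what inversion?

The distinct note names are G, F#, B, D, A. Stacked in thirds they read G–B–D–F#–A, which is a major ninth chord on G.
The lowest note is G, the root of the chord, so this is root position.

G major ninth, root position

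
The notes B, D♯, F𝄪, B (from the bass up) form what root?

Reordering B, D#, F## into stacked thirds gives B–D#–F##; the bottom of that stack, B, is the root.

B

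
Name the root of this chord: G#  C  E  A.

A

Reordering G#, C, E, A into stacked thirds gives A–C–E–G#; the bottom of that stack, A, is the root.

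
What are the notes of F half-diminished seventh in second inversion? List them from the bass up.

Spelling F half-diminished seventh: F–Ab–Cb–Eb. In second inversion the fifth is bass, giving Cb, Eb, F, Ab from the bottom.

Cb, Eb, F, Ab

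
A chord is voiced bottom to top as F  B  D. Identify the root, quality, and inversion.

Reducing to letter names: F, B, D. These stack in thirds as B–D–F — a B diminished triad.
F is the fifth of B diminished; fifth in the bass means second inversion (figured bass 6/4).

B diminished, second inversion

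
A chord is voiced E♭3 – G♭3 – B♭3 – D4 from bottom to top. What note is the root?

Reordering Eb, Gb, Bb, D into stacked thirds gives Eb–Gb–Bb–D; the bottom of that stack, Eb, is the root.

Eb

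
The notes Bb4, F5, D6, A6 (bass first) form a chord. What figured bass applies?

The notes Bb, F, D, A stack in thirds as Bb–D–F–A — a Bb major seventh chord. The bass Bb is the root, so this is root position: figured 7.

7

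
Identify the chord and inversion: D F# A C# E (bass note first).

Reducing to letter names: D, F#, A, C#, E. These stack in thirds as D–F#–A–C#–E — a D major ninth chord.
The lowest note is D, the root of the chord, so this is root position.

D major ninth, root position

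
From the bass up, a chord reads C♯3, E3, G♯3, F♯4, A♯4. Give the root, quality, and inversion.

The distinct note names are C#, E, G#, F#, A#. Stacked in thirds they read F#–A#–C#–E–G#, which is a dominant ninth chord on F#.
With the fifth (C#) in the bass, the chord is in second inversion.

F# dominant ninth, second inversion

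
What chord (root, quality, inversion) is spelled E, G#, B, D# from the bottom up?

The pitch classes E, G#, B, D# arrange in thirds as E–G#–B–D#: an E major seventh chord.
E is the root of E major seventh; root in the bass means root position (figured bass 7).

E major seventh, root position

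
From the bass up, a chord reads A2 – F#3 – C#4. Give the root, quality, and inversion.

The distinct note names are A, F#, C#. Stacked in thirds they read F#–A–C#, which is a minor triad on F#.
A is the third of F# minor; third in the bass means first inversion (figured bass 6).

F# minor, first inversion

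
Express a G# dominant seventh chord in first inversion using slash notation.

G#7/B#

First inversion of G# dominant seventh has the third (B#) in the bass. As a slash chord: G#7/B#.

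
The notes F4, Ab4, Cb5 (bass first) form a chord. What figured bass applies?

5/3

The notes F, Ab, Cb stack in thirds as F–Ab–Cb — an F diminished triad. The bass F is the root, so this is root position: figured 5/3.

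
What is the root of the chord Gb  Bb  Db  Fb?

The distinct letter names are Gb, Bb, Db, Fb. Arranged as a stack of thirds they read Gb–Bb–Db–Fb, so Gb is the root (a Gb dominant seventh chord).

Gb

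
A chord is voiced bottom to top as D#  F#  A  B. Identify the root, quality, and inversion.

B dominant seventh, first inversion

Reducing to letter names: D#, F#, A, B. These stack in thirds as B–D#–F#–A — a B dominant seventh chord.
The lowest note is D#, the third of the chord, so this is first inversion (figured bass 6/5).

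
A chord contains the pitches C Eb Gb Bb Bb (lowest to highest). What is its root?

C

C, Eb, Gb, Bb are the tones of a C half-diminished seventh chord (C–Eb–Gb–Bb), making C the root.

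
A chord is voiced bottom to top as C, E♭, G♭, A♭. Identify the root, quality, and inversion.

The distinct note names are C, Eb, Gb, Ab. Stacked in thirds they read Ab–C–Eb–Gb, which is a dominant seventh chord on Ab.
The lowest note is C, the third of the chord, so this is first inversion (figured bass 6/5).

Ab dominant seventh, first inversion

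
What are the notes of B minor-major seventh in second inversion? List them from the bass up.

F#, A#, B, D

The chord tones are B–D–F#–A#. With the fifth (F#) lowest for second inversion: F#, A#, B, D.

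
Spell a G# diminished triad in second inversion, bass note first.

The chord tones are G#–B–D. With the fifth (D) lowest for second inversion: D, G#, B.

D, G#, B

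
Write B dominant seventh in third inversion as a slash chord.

Third inversion of B dominant seventh has the seventh (A) in the bass. As a slash chord: B7/A.

B7/A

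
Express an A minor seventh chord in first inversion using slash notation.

Am7/C

First inversion of A minor seventh has the third (C) in the bass. As a slash chord: Am7/C.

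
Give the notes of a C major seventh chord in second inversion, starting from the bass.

G, B, C, E

The chord tones are C–E–G–B. With the fifth (G) lowest for second inversion: G, B, C, E.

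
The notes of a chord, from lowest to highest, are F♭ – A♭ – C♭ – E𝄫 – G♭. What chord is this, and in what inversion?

The pitch classes Fb, Ab, Cb, Ebb, Gb arrange in thirds as Fb–Ab–Cb–Ebb–Gb: an Fb dominant ninth chord.
With the root (Fb) in the bass, the chord is in root position.

Fb dominant ninth, root position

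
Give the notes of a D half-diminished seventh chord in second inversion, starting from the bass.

Ab, C, D, F

D half-diminished seventh is D–F–Ab–C. Second inversion puts the fifth (Ab) in the bass, with the remaining tones above: Ab, C, D, F.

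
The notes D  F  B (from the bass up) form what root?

D, F, B are the tones of a B diminished triad (B–D–F), making B the root.

B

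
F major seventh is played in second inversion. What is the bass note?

C

F major seventh is F–A–C–E. Second inversion places the fifth in the bass: C.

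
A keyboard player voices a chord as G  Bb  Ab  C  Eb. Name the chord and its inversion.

Reducing to letter names: G, Bb, Ab, C, Eb. These stack in thirds as Ab–C–Eb–G–Bb — an Ab major ninth chord.
With the seventh (G) in the bass, the chord is in third inversion.

Ab major ninth, third inversion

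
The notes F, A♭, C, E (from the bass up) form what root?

F, Ab, C, E are the tones of an F minor-major seventh chord (F–Ab–C–E), making F the root.

F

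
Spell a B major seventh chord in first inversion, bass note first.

B major seventh is B–D#–F#–A#. First inversion puts the third (D#) in the bass, with the remaining tones above: D#, F#, A#, B.

D#, F#, A#, B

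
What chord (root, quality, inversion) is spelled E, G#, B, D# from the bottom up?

E major seventh, root position

The distinct note names are E, G#, B, D#. Stacked in thirds they read E–G#–B–D#, which is a major seventh chord on E.
E is the root of E major seventh; root in the bass means root position (figured bass 7).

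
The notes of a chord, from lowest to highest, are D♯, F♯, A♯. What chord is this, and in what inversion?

D# minor, root position

The distinct note names are D#, F#, A#. Stacked in thirds they read D#–F#–A#, which is a minor triad on D#.
The lowest note is D#, the root of the chord, so this is root position (figured bass 5/3).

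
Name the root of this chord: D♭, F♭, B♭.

Db, Fb, Bb are the tones of a Bb diminished triad (Bb–Db–Fb), making Bb the root.

Bb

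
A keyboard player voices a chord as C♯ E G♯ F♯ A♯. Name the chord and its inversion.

The distinct note names are C#, E, G#, F#, A#. Stacked in thirds they read F#–A#–C#–E–G#, which is a dominant ninth chord on F#.
C# is the fifth of F# dominant ninth; fifth in the bass means second inversion.

F# dominant ninth, second inversion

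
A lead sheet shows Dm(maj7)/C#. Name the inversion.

Dm(maj7)/C# means D minor-major seventh with C# in the bass. C# is the seventh of D minor-major seventh (D–F–A–C#), so this is third inversion.

third inversion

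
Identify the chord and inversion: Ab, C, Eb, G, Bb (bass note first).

Ab major ninth, root position

The distinct note names are Ab, C, Eb, G, Bb. Stacked in thirds they read Ab–C–Eb–G–Bb, which is a major ninth chord on Ab.
The lowest note is Ab, the root of the chord, so this is root position.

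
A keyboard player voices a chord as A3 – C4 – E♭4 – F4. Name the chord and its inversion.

The distinct note names are A, C, Eb, F. Stacked in thirds they read F–A–C–Eb, which is a dominant seventh chord on F.
With the third (A) in the bass, the chord is in first inversion (figured bass 6/5).

F dominant seventh, first inversion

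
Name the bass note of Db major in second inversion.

Ab

Db major is Db–F–Ab. Second inversion places the fifth in the bass: Ab.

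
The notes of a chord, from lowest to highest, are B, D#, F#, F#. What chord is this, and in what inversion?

The distinct note names are B, D#, F#. Stacked in thirds they read B–D#–F#, which is a major triad on B.
The lowest note is B, the root of the chord, so this is root position (figured bass 5/3).

B major, root position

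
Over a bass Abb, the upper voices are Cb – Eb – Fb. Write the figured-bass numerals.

The notes Abb, Cb, Eb, Fb stack in thirds as Fb–Abb–Cb–Eb — an Fb minor-major seventh chord. The bass Abb is the third, so this is first inversion: figured 6/5.

6/5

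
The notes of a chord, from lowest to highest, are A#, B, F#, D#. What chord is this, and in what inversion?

The distinct note names are A#, B, F#, D#. Stacked in thirds they read B–D#–F#–A#, which is a major seventh chord on B.
The lowest note is A#, the seventh of the chord, so this is third inversion (figured bass 4/2).

B major seventh, third inversion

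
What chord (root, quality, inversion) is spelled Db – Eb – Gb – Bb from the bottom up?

The pitch classes Db, Eb, Gb, Bb arrange in thirds as Eb–Gb–Bb–Db: an Eb minor seventh chord.
With the seventh (Db) in the bass, the chord is in third inversion (figured bass 4/2).

Eb minor seventh, third inversion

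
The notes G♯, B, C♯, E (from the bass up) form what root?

C#

The distinct letter names are G#, B, C#, E. Arranged as a stack of thirds they read C#–E–G#–B, so C# is the root (a C# minor seventh chord).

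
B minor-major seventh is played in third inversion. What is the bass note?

The seventh of B minor-major seventh (B–D–F#–A#) is A#; that is the bass in third inversion.

A#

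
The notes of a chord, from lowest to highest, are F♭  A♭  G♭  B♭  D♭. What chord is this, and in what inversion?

Reducing to letter names: Fb, Ab, Gb, Bb, Db. These stack in thirds as Gb–Bb–Db–Fb–Ab — a Gb dominant ninth chord.
Fb is the seventh of Gb dominant ninth; seventh in the bass means third inversion.

Gb dominant ninth, third inversion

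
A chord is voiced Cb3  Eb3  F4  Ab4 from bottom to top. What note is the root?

Reordering Cb, Eb, F, Ab into stacked thirds gives F–Ab–Cb–Eb; the bottom of that stack, F, is the root.

F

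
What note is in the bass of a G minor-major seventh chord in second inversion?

D

G minor-major seventh is G–Bb–D–F#. Second inversion places the fifth in the bass: D.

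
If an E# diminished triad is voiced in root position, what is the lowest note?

E# diminished is E#–G#–B. Root position places the root in the bass: E#.

E#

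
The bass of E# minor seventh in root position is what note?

E#

The root of E# minor seventh (E#–G#–B#–D#) is E#; that is the bass in root position.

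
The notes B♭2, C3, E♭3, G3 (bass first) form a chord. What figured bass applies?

The notes Bb, C, Eb, G stack in thirds as C–Eb–G–Bb — a C minor seventh chord. The bass Bb is the seventh, so this is third inversion: figured 4/2.

4/2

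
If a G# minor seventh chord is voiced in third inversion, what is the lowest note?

F#

G# minor seventh is G#–B–D#–F#. Third inversion places the seventh in the bass: F#.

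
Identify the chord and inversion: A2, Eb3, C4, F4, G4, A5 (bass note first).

Reducing to letter names: A, Eb, C, F, G. These stack in thirds as F–A–C–Eb–G — an F dominant ninth chord.
With the third (A) in the bass, the chord is in first inversion.

F dominant ninth, first inversion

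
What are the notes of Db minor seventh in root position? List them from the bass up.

Db, Fb, Ab, Cb

The chord tones are Db–Fb–Ab–Cb. With the root (Db) lowest for root position: Db, Fb, Ab, Cb.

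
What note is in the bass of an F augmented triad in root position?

F augmented is F–A–C#. Root position places the root in the bass: F.

F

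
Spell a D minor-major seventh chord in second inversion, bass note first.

A, C#, D, F

Spelling D minor-major seventh: D–F–A–C#. In second inversion the fifth is bass, giving A, C#, D, F from the bottom.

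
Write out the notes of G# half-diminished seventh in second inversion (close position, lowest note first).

The chord tones are G#–B–D–F#. With the fifth (D) lowest for second inversion: D, F#, G#, B.

D, F#, G#, B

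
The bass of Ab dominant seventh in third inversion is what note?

Ab dominant seventh is Ab–C–Eb–Gb. Third inversion places the seventh in the bass: Gb.

Gb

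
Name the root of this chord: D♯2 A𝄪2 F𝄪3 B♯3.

The distinct letter names are D#, A##, F##, B#. Arranged as a stack of thirds they read B#–D#–F##–A##, so B# is the root (a B# minor-major seventh chord).

B#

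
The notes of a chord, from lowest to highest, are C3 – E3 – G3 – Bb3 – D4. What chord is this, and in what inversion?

C dominant ninth, root position

Reducing to letter names: C, E, G, Bb, D. These stack in thirds as C–E–G–Bb–D — a C dominant ninth chord.
The lowest note is C, the root of the chord, so this is root position.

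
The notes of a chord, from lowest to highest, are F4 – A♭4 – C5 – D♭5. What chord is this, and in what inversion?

The distinct note names are F, Ab, C, Db. Stacked in thirds they read Db–F–Ab–C, which is a major seventh chord on Db.
With the third (F) in the bass, the chord is in first inversion (figured bass 6/5).

Db major seventh, first inversion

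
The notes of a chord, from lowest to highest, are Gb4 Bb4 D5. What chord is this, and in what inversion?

Reducing to letter names: Gb, Bb, D. These stack in thirds as Gb–Bb–D — a Gb augmented triad.
Gb is the root of Gb augmented; root in the bass means root position (figured bass 5/3).

Gb augmented, root position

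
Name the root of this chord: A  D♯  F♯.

A, D#, F# are the tones of a D# diminished triad (D#–F#–A), making D# the root.

D#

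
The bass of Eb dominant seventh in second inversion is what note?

Bb

Eb dominant seventh is Eb–G–Bb–Db. Second inversion places the fifth in the bass: Bb.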